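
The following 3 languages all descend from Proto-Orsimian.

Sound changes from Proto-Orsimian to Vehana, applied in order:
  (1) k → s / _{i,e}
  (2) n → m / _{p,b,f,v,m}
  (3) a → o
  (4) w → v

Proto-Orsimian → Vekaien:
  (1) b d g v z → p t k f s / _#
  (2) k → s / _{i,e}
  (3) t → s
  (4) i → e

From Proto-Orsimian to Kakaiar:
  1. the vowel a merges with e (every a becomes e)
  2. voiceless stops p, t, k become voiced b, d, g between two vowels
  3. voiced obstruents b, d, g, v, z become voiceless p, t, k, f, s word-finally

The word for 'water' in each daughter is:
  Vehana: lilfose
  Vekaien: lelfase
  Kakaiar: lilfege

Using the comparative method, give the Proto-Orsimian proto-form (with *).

Position 6: Vehana has s, Vekaien has s, Kakaiar has g. Taking the neighbouring segments as reconstructed: Vehana s could go back to *k or *s; Vekaien s could go back to *t or *k or *s; Kakaiar g could go back to *k or *g — the one source consistent with every daughter is *k.
Position 2: Vehana has i, Vekaien has e, Kakaiar has i. Vehana preserves i here (none of its changes turn any other segment into i), so the proto-segment is *i.
Position 5: Vehana has o, Vekaien has a, Kakaiar has e. Vekaien preserves a here (none of its changes turn any other segment into a), so the proto-segment is *a.
Verify the candidate proto-form against each daughter:
Vehana: start from *lilfake.
  rule 1 (palatalisation): lilfake → lilfase
  rule 2: no change — lilfase
  rule 3 (vowel merger): lilfase → lilfose
  rule 4: no change — lilfose
  ⇒ Vehana lilfose
Vekaien: *lilfake > lilfase > lelfase  (by palatalisation, vowel merger)
Kakaiar: *lilfake
  lilfake → lilfeke   [vowel merger]
  lilfeke → lilfege   [intervocalic voicing]
  lilfege (rule 3 does not apply)
  giving Kakaiar lilfege.
*lilfake is the unique common source.

*lilfake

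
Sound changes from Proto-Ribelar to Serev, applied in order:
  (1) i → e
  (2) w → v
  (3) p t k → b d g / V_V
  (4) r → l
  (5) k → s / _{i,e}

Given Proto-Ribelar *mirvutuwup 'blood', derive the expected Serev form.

Serev: *mirvutuwup
  mirvutuwup → mervutuwup   [vowel merger]
  mervutuwup → mervutuvup   [unconditioned shift]
  mervutuvup → mervuduvup   [intervocalic voicing]
  mervuduvup → melvuduvup   [unconditioned shift]
  melvuduvup (rule 5 does not apply)
  giving Serev melvuduvup.

melvuduvup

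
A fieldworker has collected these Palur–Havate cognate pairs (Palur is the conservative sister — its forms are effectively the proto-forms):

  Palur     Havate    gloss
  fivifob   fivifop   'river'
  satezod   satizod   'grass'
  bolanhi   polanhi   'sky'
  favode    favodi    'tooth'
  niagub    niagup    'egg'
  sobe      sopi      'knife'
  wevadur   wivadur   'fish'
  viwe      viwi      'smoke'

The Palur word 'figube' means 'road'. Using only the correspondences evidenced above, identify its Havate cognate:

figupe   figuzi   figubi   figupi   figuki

figupi

sobe ~ sopi — Palur b corresponds to Havate p between vowels (before a front vowel).
favode ~ favodi, sobe ~ sopi — Palur e corresponds to Havate i word-finally.
Applying these to Palur 'figube':
  figube → figupe   (b→p between vowels (before a front vowel))
  figupe → figupi   (e→i word-finally)
So the Havate cognate is 'figupi'.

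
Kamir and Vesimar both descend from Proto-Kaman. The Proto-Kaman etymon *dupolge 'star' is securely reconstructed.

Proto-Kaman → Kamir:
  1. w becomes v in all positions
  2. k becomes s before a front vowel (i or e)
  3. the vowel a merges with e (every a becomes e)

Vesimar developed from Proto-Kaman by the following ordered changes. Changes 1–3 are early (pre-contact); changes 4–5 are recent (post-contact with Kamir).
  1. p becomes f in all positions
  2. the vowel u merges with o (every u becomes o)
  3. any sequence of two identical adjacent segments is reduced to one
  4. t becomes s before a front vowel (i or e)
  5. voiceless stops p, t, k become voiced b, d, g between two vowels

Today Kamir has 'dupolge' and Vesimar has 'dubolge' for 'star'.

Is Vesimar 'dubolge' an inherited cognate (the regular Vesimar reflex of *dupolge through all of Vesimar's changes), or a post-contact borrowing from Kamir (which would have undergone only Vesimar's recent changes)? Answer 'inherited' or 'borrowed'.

If inherited, *dupolge would pass through all of Vesimar's changes:
Vesimar: *dupolge > dufolge > dofolge  (by unconditioned shift, vowel merger)
If borrowed from Kamir 'dupolge' after the early changes, it would undergo only the recent ones:
  rule 4 (palatalisation): no change (dupolge)
  rule 5 (intervocalic voicing): dupolge → dubolge
  ⇒ as a loan: dubolge
Vesimar 'dubolge' matches the loan outcome 'dubolge', not the inherited 'dofolge' — it skipped the early Vesimar changes, so it was borrowed from Kamir.

borrowed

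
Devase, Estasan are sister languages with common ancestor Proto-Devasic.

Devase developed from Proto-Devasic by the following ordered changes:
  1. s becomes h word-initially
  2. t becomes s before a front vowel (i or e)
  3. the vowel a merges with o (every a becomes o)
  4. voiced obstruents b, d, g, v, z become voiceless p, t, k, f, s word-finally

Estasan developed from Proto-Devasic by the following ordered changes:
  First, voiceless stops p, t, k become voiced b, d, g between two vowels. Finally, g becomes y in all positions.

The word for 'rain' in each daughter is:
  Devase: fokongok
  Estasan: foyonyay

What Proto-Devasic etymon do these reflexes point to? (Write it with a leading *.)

*fokongag

Position 8: Devase has k, Estasan has y. Taking the neighbouring segments as reconstructed: Devase k could go back to *k or *g; Estasan y could go back to *g or *y — the one source consistent with every daughter is *g.
Position 7: Devase has o, Estasan has a. Estasan preserves a here (none of its changes turn any other segment into a), so the proto-segment is *a.
Position 3: Devase has k, Estasan has y. Taking the neighbouring segments as reconstructed: Devase k can only go back to *k; Estasan y could go back to *k or *g or *y — the one source consistent with every daughter is *k.
Continuing position by position gives *fokongag; check it forward:
Devase: start from *fokongag.
  rule 1: no change — fokongag
  rule 2: no change — fokongag
  rule 3 (vowel merger): fokongag → fokongog
  rule 4 (final devoicing): fokongog → fokongok
  ⇒ Devase fokongok
Estasan: *fokongag > fogongag > foyonyay  (by intervocalic voicing, unconditioned shift)
Only *fokongag yields all of Devase fokongok, Estasan foyonyay.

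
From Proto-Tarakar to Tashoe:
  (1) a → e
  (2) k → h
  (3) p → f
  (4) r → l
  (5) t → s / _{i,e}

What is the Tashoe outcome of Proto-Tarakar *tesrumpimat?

Tashoe: start from *tesrumpimat.
  rule 1 (vowel merger): tesrumpimat → tesrumpimet
  rule 2: no change — tesrumpimet
  rule 3 (unconditioned shift): tesrumpimet → tesrumfimet
  rule 4 (unconditioned shift): tesrumfimet → teslumfimet
  rule 5 (palatalisation): teslumfimet → seslumfimet
  ⇒ Tashoe seslumfimet

seslumfimet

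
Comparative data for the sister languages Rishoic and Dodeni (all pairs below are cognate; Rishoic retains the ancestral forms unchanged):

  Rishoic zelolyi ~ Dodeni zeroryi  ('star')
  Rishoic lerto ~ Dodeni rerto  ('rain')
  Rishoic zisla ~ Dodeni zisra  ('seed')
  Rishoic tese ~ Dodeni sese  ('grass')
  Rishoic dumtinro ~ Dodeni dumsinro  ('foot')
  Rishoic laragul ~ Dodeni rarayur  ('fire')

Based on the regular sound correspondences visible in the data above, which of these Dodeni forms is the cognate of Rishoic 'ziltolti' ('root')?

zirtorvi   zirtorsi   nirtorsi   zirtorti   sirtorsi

zirtorsi

zelolyi ~ zeroryi — Rishoic l corresponds to Dodeni r after a vowel, before a consonant other than r, m, n, p, b, f, v.
dumtinro ~ dumsinro — Rishoic t corresponds to Dodeni s after a consonant, before a front vowel.
Applying these to Rishoic 'ziltolti':
  ziltolti → zirtolti   (l→r after a vowel, before a consonant other than r, m, n, p, b, f, v)
  zirtolti → zirtorti   (l→r after a vowel, before a consonant other than r, m, n, p, b, f, v)
  zirtorti → zirtorsi   (t→s after a consonant, before a front vowel)
So the Dodeni cognate is 'zirtorsi'.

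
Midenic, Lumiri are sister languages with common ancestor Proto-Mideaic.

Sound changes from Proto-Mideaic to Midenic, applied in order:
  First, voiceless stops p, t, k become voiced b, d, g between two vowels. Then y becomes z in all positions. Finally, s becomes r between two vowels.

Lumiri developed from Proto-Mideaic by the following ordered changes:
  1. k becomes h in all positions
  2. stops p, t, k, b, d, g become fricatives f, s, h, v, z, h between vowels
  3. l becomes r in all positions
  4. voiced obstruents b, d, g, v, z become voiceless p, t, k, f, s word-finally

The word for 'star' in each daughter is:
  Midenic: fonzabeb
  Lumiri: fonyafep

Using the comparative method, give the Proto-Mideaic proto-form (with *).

Position 4: Midenic has z, Lumiri has y. Lumiri preserves y here (none of its changes turn any other segment into y), so the proto-segment is *y.
Position 6: Midenic has b, Lumiri has f. Taking the neighbouring segments as reconstructed: Midenic b could go back to *p or *b; Lumiri f could go back to *p or *f — the one source consistent with every daughter is *p.
Position 8: Midenic has b, Lumiri has p. Taking the neighbouring segments as reconstructed: Midenic b can only go back to *b; Lumiri p could go back to *p or *b — the one source consistent with every daughter is *b.
The remaining positions agree across the daughters. Check the candidate against every language:
Midenic: *fonyapeb > fonyabeb > fonzabeb  (by intervocalic voicing, unconditioned shift)
Lumiri: start from *fonyapeb.
  rule 1: no change — fonyapeb
  rule 2 (intervocalic lenition): fonyapeb → fonyafeb
  rule 3: no change — fonyafeb
  rule 4 (final devoicing): fonyafeb → fonyafep
  ⇒ Lumiri fonyafep
Only *fonyapeb yields all of Midenic fonzabeb, Lumiri fonyafep.

*fonyapeb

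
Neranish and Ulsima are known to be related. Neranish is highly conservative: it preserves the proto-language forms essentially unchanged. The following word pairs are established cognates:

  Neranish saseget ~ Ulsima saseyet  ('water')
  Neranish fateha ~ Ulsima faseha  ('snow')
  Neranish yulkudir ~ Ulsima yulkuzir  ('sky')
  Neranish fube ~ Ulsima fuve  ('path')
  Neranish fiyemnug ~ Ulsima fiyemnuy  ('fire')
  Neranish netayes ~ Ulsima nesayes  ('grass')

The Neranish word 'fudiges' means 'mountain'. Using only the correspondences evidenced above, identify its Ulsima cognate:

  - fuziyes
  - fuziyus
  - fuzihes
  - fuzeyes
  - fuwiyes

fuziyes

yulkudir ~ yulkuzir — Neranish d corresponds to Ulsima z between vowels (before a front vowel).
saseget ~ saseyet — Neranish g corresponds to Ulsima y between vowels (before a front vowel).
Applying these to Neranish 'fudiges':
  fudiges → fuziges   (d→z between vowels (before a front vowel))
  fuziges → fuziyes   (g→y between vowels (before a front vowel))
So the Ulsima cognate is 'fuziyes'.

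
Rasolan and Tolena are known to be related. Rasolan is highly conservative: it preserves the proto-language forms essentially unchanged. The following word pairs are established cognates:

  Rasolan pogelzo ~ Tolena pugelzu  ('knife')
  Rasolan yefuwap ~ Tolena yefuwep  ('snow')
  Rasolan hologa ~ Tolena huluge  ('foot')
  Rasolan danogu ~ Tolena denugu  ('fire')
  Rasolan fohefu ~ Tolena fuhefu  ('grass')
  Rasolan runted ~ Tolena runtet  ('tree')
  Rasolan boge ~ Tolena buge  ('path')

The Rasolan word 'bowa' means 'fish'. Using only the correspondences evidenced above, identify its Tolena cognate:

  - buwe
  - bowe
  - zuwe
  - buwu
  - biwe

buwe

pogelzo ~ pugelzu, hologa ~ huluge — Rasolan o corresponds to Tolena u after a consonant, before a consonant other than r, m, n, p, b, f, v.
hologa ~ huluge — Rasolan a corresponds to Tolena e word-finally.
Applying these to Rasolan 'bowa':
  bowa → buwa   (o→u after a consonant, before a consonant other than r, m, n, p, b, f, v)
  buwa → buwe   (a→e word-finally)
So the Tolena cognate is 'buwe'.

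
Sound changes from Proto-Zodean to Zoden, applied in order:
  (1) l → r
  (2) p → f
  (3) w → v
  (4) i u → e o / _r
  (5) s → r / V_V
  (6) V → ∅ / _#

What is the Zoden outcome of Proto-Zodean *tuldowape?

Zoden: start from *tuldowape.
  rule 1 (unconditioned shift): tuldowape → turdowape
  rule 2 (unconditioned shift): turdowape → turdowafe
  rule 3 (unconditioned shift): turdowafe → turdovafe
  rule 4 (pre-rhotic lowering): turdovafe → tordovafe
  rule 5: no change — tordovafe
  rule 6 (apocope): tordovafe → tordovaf
  ⇒ Zoden tordovaf

tordovaf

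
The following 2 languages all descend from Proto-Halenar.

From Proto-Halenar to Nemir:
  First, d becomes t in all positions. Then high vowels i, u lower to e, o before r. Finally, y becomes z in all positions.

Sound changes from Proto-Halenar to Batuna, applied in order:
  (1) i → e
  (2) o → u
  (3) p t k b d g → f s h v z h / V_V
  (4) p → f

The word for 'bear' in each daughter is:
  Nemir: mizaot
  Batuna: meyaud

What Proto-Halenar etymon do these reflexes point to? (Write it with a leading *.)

*miyaod

Position 3: Nemir has z, Batuna has y. Batuna preserves y here (none of its changes turn any other segment into y), so the proto-segment is *y.
Position 5: Nemir has o, Batuna has u. Taking the neighbouring segments as reconstructed: Nemir o can only go back to *o; Batuna u could go back to *o or *u — the one source consistent with every daughter is *o.
This points to *miyaod. Verify forward in each daughter:
Nemir: *miyaod
  miyaod → miyaot   [unconditioned shift]
  miyaot (rule 2 does not apply)
  miyaot → mizaot   [unconditioned shift]
  giving Nemir mizaot.
Batuna: *miyaod > meyaod > meyaud  (by vowel merger, vowel merger)
*miyaod is the unique common source.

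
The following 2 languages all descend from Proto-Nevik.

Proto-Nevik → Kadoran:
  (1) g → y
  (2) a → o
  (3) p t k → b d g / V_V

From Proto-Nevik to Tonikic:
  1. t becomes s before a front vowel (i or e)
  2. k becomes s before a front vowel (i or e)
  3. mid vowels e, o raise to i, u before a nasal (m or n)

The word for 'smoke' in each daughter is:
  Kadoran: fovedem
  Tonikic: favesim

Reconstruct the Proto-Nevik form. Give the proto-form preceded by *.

Position 5: Kadoran has d, Tonikic has s. Taking the neighbouring segments as reconstructed: Kadoran d could go back to *t or *d; Tonikic s could go back to *t or *k or *s — the one source consistent with every daughter is *t.
Position 2: Kadoran has o, Tonikic has a. Tonikic preserves a here (none of its changes turn any other segment into a), so the proto-segment is *a.
Continuing position by position gives *favetem; check it forward:
Kadoran: *favetem > fovetem > fovedem  (by vowel merger, intervocalic voicing)
Tonikic: start from *favetem.
  rule 1 (palatalisation): favetem → favesem
  rule 2: no change — favesem
  rule 3 (pre-nasal raising): favesem → favesim
  ⇒ Tonikic favesim
Only *favetem yields all of Kadoran fovedem, Tonikic favesim.

*favetem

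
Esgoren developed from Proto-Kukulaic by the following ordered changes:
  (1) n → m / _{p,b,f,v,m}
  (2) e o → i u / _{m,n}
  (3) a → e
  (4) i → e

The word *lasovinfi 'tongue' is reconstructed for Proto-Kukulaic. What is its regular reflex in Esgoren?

lesovemfe

Esgoren: start from *lasovinfi.
  rule 1 (nasal place assimilation): lasovinfi → lasovimfi
  rule 2: no change — lasovimfi
  rule 3 (vowel merger): lasovimfi → lesovimfi
  rule 4 (vowel merger): lesovimfi → lesovemfe
  ⇒ Esgoren lesovemfe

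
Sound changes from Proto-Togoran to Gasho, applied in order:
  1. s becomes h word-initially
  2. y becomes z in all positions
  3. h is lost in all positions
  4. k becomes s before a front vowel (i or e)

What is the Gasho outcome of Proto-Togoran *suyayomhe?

Gasho: start from *suyayomhe.
  rule 1 (debuccalisation): suyayomhe → huyayomhe
  rule 2 (unconditioned shift): huyayomhe → huzazomhe
  rule 3 (h-loss): huzazomhe → uzazome
  rule 4: no change — uzazome
  ⇒ Gasho uzazome

uzazome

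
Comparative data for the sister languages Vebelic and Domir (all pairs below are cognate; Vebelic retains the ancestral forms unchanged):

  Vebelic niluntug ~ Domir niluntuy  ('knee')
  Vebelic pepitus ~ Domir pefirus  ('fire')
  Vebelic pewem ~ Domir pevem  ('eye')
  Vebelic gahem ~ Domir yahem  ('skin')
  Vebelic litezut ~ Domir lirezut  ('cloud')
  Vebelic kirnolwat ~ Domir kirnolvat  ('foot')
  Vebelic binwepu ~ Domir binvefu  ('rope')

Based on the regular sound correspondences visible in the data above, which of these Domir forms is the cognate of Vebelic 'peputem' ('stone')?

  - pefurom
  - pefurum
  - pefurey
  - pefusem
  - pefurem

pefurem

binwepu ~ binvefu — Vebelic p corresponds to Domir f between vowels (before a back vowel).
litezut ~ lirezut — Vebelic t corresponds to Domir r between vowels (before a front vowel).
Applying these to Vebelic 'peputem':
  peputem → pefutem   (p→f between vowels (before a back vowel))
  pefutem → pefurem   (t→r between vowels (before a front vowel))
So the Domir cognate is 'pefurem'.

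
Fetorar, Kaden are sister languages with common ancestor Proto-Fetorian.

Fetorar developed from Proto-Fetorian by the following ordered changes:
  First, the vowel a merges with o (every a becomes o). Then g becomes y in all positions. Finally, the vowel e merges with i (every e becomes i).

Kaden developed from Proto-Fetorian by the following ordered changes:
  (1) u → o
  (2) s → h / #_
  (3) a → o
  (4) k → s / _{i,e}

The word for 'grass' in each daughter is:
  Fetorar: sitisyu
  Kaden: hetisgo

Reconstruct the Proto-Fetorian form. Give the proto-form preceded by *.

Position 6: Fetorar has y, Kaden has g. Kaden preserves g here (none of its changes turn any other segment into g), so the proto-segment is *g.
Position 2: Fetorar has i, Kaden has e. Kaden preserves e here (none of its changes turn any other segment into e), so the proto-segment is *e.
This points to *setisgu. Verify forward in each daughter:
Fetorar: start from *setisgu.
  rule 1: no change — setisgu
  rule 2 (unconditioned shift): setisgu → setisyu
  rule 3 (vowel merger): setisyu → sitisyu
  ⇒ Fetorar sitisyu
Kaden: start from *setisgu.
  rule 1 (vowel merger): setisgu → setisgo
  rule 2 (debuccalisation): setisgo → hetisgo
  rule 3: no change — hetisgo
  rule 4: no change — hetisgo
  ⇒ Kaden hetisgo
Only *setisgu yields all of Fetorar sitisyu, Kaden hetisgo.

*setisgu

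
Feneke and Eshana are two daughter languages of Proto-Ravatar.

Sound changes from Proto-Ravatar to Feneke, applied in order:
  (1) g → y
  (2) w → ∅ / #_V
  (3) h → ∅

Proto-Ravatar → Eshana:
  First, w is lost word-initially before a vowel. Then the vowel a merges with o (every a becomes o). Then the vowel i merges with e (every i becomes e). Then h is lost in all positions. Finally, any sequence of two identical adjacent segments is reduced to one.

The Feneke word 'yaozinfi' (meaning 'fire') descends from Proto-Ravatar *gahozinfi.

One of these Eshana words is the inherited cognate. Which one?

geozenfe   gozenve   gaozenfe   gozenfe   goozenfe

gozenfe

Eshana: *gahozinfi
  gahozinfi (rule 1 does not apply)
  gahozinfi → gohozinfi   [vowel merger]
  gohozinfi → gohozenfe   [vowel merger]
  gohozenfe → goozenfe   [h-loss]
  goozenfe → gozenfe   [degemination]
  giving Eshana gozenfe.
The other candidates each miss or misapply at least one Eshana change.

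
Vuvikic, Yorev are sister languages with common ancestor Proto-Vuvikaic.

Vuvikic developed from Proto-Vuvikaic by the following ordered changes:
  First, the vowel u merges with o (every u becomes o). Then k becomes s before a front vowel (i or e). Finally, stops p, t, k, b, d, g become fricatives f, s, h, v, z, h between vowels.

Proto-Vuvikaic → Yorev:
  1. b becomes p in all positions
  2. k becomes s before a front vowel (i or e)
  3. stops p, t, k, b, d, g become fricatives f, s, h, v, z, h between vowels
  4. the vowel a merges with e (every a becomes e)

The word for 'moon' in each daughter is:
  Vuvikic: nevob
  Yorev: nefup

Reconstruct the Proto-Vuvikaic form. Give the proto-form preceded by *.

Position 5: Vuvikic has b, Yorev has p. Vuvikic preserves b here (none of its changes turn any other segment into b), so the proto-segment is *b.
Position 3: Vuvikic has v, Yorev has f. Taking the neighbouring segments as reconstructed: Vuvikic v could go back to *b or *v; Yorev f could go back to *p or *b or *f — the one source consistent with every daughter is *b.
Verify the candidate proto-form against each daughter:
Vuvikic: *nebub
  nebub → nebob   [vowel merger]
  nebob (rule 2 does not apply)
  nebob → nevob   [intervocalic lenition]
  giving Vuvikic nevob.
Yorev: *nebub > nepup > nefup  (by unconditioned shift, intervocalic lenition)
*nebub is the unique common source.

*nebub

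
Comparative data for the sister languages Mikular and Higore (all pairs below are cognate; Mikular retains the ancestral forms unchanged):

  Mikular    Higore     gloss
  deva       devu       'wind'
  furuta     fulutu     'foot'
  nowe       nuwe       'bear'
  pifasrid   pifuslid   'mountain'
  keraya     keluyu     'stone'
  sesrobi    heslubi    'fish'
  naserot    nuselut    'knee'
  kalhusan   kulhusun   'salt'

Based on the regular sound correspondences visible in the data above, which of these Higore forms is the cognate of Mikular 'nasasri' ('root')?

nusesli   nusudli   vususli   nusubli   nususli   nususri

nususli

pifasrid ~ pifuslid, keraya ~ keluyu — Mikular a corresponds to Higore u after a consonant, before a consonant other than r, m, n, p, b, f, v.
pifasrid ~ pifuslid — Mikular r corresponds to Higore l after a consonant, before a front vowel.
Applying these to Mikular 'nasasri':
  nasasri → nusasri   (a→u after a consonant, before a consonant other than r, m, n, p, b, f, v)
  nusasri → nususri   (a→u after a consonant, before a consonant other than r, m, n, p, b, f, v)
  nususri → nususli   (r→l after a consonant, before a front vowel)
So the Higore cognate is 'nususli'.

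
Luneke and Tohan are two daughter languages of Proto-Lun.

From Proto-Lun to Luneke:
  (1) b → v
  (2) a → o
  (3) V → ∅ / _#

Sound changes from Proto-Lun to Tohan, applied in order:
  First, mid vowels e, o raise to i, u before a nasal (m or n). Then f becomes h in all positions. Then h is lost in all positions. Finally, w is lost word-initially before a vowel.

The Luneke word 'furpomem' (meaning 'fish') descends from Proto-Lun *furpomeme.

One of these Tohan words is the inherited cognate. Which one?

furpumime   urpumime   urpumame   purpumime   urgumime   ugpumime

urpumime

Tohan: *furpomeme
  furpomeme → furpumime   [pre-nasal raising]
  furpumime → hurpumime   [unconditioned shift]
  hurpumime → urpumime   [h-loss]
  urpumime (rule 4 does not apply)
  giving Tohan urpumime.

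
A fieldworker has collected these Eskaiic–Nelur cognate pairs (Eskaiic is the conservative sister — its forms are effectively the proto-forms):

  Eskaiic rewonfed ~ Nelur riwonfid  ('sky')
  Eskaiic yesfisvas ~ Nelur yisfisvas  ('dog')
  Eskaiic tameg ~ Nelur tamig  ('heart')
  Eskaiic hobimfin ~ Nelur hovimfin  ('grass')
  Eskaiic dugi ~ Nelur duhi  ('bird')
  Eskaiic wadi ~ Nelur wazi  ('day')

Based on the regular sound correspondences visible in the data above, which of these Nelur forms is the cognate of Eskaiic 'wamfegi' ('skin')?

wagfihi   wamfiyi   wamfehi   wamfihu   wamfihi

wamfihi

rewonfed ~ riwonfid, yesfisvas ~ yisfisvas — Eskaiic e corresponds to Nelur i after a consonant, before a consonant other than r, m, n, p, b, f, v.
dugi ~ duhi — Eskaiic g corresponds to Nelur h between vowels (before a front vowel).
Applying these to Eskaiic 'wamfegi':
  wamfegi → wamfigi   (e→i after a consonant, before a consonant other than r, m, n, p, b, f, v)
  wamfigi → wamfihi   (g→h between vowels (before a front vowel))
So the Nelur cognate is 'wamfihi'.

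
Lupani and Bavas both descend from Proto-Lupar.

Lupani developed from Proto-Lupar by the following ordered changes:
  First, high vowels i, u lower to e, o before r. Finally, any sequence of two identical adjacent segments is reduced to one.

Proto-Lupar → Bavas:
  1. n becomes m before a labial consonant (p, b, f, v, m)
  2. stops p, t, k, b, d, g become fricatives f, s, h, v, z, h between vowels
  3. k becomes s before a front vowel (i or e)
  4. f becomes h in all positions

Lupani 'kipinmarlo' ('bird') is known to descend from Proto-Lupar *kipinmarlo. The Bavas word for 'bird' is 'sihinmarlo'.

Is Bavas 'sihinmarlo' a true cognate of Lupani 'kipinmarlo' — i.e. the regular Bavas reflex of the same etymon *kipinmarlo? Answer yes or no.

no

Derive the expected Bavas reflex of *kipinmarlo:
Bavas: start from *kipinmarlo.
  rule 1 (nasal place assimilation): kipinmarlo → kipimmarlo
  rule 2 (intervocalic lenition): kipimmarlo → kifimmarlo
  rule 3 (palatalisation): kifimmarlo → sifimmarlo
  rule 4 (unconditioned shift): sifimmarlo → sihimmarlo
  ⇒ Bavas sihimmarlo
The regular Bavas reflex would be 'sihimmarlo', but the attested form is 'sihinmarlo'. The correspondence is irregular, so they are not cognates (the Bavas form has a different source).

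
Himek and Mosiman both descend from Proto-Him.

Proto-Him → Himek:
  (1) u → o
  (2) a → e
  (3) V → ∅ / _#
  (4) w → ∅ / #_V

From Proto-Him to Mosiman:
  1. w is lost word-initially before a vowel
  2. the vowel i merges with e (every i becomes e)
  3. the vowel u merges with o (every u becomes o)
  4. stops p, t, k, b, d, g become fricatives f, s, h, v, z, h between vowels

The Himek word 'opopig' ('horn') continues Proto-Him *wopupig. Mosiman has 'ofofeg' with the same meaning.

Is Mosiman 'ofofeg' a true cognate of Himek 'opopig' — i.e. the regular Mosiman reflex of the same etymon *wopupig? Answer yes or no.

Derive the expected Mosiman reflex of *wopupig:
Mosiman: *wopupig > opupig > opupeg > opopeg > ofofeg  (by glide loss, vowel merger, vowel merger, intervocalic lenition)
Mosiman 'ofofeg' matches the regular reflex exactly, so the pair is cognate.

yes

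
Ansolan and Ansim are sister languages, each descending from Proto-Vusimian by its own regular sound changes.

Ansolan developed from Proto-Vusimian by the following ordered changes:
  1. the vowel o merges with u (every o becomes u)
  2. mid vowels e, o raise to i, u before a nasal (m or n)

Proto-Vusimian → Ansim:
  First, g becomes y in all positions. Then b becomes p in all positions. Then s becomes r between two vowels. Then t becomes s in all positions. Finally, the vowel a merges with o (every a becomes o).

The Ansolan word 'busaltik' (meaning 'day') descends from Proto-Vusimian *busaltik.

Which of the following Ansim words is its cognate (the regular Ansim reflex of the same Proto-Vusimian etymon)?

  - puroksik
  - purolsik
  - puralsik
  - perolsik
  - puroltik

purolsik

Ansim: *busaltik
  busaltik (rule 1 does not apply)
  busaltik → pusaltik   [unconditioned shift]
  pusaltik → puraltik   [rhotacism]
  puraltik → puralsik   [unconditioned shift]
  puralsik → purolsik   [vowel merger]
  giving Ansim purolsik.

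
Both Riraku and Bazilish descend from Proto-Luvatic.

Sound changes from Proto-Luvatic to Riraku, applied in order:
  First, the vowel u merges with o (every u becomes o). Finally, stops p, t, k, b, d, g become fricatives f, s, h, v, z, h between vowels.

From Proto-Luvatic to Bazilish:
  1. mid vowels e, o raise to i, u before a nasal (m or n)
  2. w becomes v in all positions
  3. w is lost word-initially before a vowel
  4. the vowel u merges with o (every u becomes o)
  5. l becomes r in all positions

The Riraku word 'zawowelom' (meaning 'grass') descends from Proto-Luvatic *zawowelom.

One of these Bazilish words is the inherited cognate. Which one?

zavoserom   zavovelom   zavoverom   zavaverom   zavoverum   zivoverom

zavoverom

Bazilish: *zawowelom > zawowelum > zavovelum > zavovelom > zavoverom  (by pre-nasal raising, unconditioned shift, vowel merger, unconditioned shift)
The other candidates each miss or misapply at least one Bazilish change.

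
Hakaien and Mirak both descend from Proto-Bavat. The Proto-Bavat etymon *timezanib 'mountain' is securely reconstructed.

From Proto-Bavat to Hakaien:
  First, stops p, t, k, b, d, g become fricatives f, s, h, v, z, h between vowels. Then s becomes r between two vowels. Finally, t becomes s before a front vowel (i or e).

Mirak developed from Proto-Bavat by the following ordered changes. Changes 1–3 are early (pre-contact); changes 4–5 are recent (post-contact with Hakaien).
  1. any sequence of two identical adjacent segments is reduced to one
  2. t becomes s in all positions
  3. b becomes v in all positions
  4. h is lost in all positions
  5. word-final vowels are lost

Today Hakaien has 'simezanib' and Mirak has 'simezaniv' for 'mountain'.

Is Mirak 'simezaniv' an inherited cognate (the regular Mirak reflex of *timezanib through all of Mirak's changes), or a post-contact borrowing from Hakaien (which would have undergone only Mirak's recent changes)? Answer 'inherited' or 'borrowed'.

If inherited, *timezanib would pass through all of Mirak's changes:
Mirak: start from *timezanib.
  rule 1: no change — timezanib
  rule 2 (unconditioned shift): timezanib → simezanib
  rule 3 (unconditioned shift): simezanib → simezaniv
  rule 4: no change — simezaniv
  rule 5: no change — simezaniv
  ⇒ Mirak simezaniv
If borrowed from Hakaien 'simezanib' after the early changes, it would undergo only the recent ones:
  rule 4 (h-loss): no change (simezanib)
  rule 5 (apocope): no change (simezanib)
  ⇒ as a loan: simezanib
Mirak 'simezaniv' matches the inherited outcome exactly, so it is an inherited cognate, not a loan.

inherited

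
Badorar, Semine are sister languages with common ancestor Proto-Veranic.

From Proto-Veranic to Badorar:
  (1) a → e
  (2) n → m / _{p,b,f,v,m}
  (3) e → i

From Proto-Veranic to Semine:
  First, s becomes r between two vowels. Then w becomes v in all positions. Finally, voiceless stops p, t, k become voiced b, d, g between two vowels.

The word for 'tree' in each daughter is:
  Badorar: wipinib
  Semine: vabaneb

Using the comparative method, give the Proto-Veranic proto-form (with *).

Position 1: Badorar has w, Semine has v. Badorar preserves w here (none of its changes turn any other segment into w), so the proto-segment is *w.
Position 3: Badorar has p, Semine has b. Badorar preserves p here (none of its changes turn any other segment into p), so the proto-segment is *p.
Position 6: Badorar has i, Semine has e. Semine preserves e here (none of its changes turn any other segment into e), so the proto-segment is *e.
This points to *wapaneb. Verify forward in each daughter:
Badorar: *wapaneb > wepeneb > wipinib  (by vowel merger, vowel merger)
Semine: *wapaneb
  wapaneb (rule 1 does not apply)
  wapaneb → vapaneb   [unconditioned shift]
  vapaneb → vabaneb   [intervocalic voicing]
  giving Semine vabaneb.
Only *wapaneb yields all of Badorar wipinib, Semine vabaneb.

*wapaneb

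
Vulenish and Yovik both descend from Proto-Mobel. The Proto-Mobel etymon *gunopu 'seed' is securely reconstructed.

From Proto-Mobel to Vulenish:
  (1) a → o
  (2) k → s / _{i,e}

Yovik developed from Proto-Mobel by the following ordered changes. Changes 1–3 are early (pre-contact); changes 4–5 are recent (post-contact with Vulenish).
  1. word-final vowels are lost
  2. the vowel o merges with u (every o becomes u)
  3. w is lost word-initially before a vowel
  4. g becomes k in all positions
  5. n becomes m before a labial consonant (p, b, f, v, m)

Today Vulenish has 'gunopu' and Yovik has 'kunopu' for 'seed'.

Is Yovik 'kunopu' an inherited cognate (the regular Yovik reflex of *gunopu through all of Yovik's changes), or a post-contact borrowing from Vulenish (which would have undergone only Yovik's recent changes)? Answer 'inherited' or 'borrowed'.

borrowed

If inherited, *gunopu would pass through all of Yovik's changes:
Yovik: *gunopu
  gunopu → gunop   [apocope]
  gunop → gunup   [vowel merger]
  gunup (rule 3 does not apply)
  gunup → kunup   [unconditioned shift]
  kunup (rule 5 does not apply)
  giving Yovik kunup.
If borrowed from Vulenish 'gunopu' after the early changes, it would undergo only the recent ones:
  rule 4 (unconditioned shift): gunopu → kunopu
  rule 5 (nasal place assimilation): no change (kunopu)
  ⇒ as a loan: kunopu
Yovik 'kunopu' matches the loan outcome 'kunopu', not the inherited 'kunup' — it skipped the early Yovik changes, so it was borrowed from Vulenish.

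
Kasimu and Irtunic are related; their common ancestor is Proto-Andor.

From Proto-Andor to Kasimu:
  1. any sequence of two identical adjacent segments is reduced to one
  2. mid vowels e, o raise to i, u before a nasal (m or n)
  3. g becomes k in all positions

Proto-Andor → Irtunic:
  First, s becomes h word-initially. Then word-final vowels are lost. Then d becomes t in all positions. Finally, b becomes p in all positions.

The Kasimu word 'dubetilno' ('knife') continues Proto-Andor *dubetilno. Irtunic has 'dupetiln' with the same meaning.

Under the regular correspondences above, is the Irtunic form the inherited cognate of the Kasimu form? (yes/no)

no

Derive the expected Irtunic reflex of *dubetilno:
Irtunic: start from *dubetilno.
  rule 1: no change — dubetilno
  rule 2 (apocope): dubetilno → dubetiln
  rule 3 (unconditioned shift): dubetiln → tubetiln
  rule 4 (unconditioned shift): tubetiln → tupetiln
  ⇒ Irtunic tupetiln
The regular Irtunic reflex would be 'tupetiln', but the attested form is 'dupetiln'. The correspondence is irregular, so they are not cognates (the Irtunic form has a different source).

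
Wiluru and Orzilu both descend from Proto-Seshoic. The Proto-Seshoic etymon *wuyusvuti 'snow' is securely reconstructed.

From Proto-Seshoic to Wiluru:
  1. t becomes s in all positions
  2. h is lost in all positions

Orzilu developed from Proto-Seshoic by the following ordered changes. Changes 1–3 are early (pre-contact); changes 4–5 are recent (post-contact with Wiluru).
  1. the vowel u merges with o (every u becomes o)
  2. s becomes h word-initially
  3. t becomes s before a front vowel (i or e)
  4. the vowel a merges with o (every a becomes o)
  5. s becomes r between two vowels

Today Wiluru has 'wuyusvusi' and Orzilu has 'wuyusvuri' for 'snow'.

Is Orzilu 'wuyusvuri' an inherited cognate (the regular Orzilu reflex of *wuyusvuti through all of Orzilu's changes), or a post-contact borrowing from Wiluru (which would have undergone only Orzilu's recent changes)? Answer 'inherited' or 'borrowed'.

If inherited, *wuyusvuti would pass through all of Orzilu's changes:
Orzilu: *wuyusvuti
  wuyusvuti → woyosvoti   [vowel merger]
  woyosvoti (rule 2 does not apply)
  woyosvoti → woyosvosi   [palatalisation]
  woyosvosi (rule 4 does not apply)
  woyosvosi → woyosvori   [rhotacism]
  giving Orzilu woyosvori.
If borrowed from Wiluru 'wuyusvusi' after the early changes, it would undergo only the recent ones:
  rule 4 (vowel merger): no change (wuyusvusi)
  rule 5 (rhotacism): wuyusvusi → wuyusvuri
  ⇒ as a loan: wuyusvuri
Orzilu 'wuyusvuri' matches the loan outcome 'wuyusvuri', not the inherited 'woyosvori' — it skipped the early Orzilu changes, so it was borrowed from Wiluru.

borrowed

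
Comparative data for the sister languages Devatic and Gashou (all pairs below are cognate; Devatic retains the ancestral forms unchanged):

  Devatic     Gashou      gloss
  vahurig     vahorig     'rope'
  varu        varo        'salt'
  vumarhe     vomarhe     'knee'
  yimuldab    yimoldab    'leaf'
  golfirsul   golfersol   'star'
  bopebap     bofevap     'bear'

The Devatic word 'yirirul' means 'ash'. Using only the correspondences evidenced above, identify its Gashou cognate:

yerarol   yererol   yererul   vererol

golfirsul ~ golfersol — Devatic i corresponds to Gashou e after a consonant, before r.
yimuldab ~ yimoldab, golfirsul ~ golfersol — Devatic u corresponds to Gashou o after a consonant, before a consonant other than r, m, n, p, b, f, v.
Applying these to Devatic 'yirirul':
  yirirul → yerirul   (i→e after a consonant, before r)
  yerirul → yererul   (i→e after a consonant, before r)
  yererul → yererol   (u→o after a consonant, before a consonant other than r, m, n, p, b, f, v)
So the Gashou cognate is 'yererol'.

yererol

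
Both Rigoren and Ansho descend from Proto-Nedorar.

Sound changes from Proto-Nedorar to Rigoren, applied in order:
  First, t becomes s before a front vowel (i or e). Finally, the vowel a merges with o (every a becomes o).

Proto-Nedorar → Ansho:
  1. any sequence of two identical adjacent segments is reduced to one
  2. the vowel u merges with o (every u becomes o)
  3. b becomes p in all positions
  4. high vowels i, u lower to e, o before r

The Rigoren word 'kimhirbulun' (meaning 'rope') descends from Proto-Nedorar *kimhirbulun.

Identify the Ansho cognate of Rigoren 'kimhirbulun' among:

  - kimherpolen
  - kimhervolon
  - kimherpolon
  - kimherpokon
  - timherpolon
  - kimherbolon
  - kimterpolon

kimherpolon

Ansho: start from *kimhirbulun.
  rule 1: no change — kimhirbulun
  rule 2 (vowel merger): kimhirbulun → kimhirbolon
  rule 3 (unconditioned shift): kimhirbolon → kimhirpolon
  rule 4 (pre-rhotic lowering): kimhirpolon → kimherpolon
  ⇒ Ansho kimherpolon
Only 'kimherpolon' matches the regular Ansho development of *kimhirbulun.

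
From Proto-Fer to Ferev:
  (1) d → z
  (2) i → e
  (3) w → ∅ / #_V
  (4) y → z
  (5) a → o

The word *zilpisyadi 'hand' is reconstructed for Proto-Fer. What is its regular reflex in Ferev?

Ferev: *zilpisyadi > zilpisyazi > zelpesyaze > zelpeszaze > zelpeszoze  (by unconditioned shift, vowel merger, unconditioned shift, vowel merger)

zelpeszoze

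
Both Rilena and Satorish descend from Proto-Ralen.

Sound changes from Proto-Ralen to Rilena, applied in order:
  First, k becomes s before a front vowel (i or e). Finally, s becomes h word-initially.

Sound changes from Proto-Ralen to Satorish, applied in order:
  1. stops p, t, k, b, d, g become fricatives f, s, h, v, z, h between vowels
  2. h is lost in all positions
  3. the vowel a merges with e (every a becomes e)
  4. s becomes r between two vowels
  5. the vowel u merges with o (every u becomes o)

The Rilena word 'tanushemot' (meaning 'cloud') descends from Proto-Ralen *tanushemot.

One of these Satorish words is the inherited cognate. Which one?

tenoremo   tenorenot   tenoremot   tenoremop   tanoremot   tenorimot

tenoremot

Satorish: *tanushemot
  tanushemot (rule 1 does not apply)
  tanushemot → tanusemot   [h-loss]
  tanusemot → tenusemot   [vowel merger]
  tenusemot → tenuremot   [rhotacism]
  tenuremot → tenoremot   [vowel merger]
  giving Satorish tenoremot.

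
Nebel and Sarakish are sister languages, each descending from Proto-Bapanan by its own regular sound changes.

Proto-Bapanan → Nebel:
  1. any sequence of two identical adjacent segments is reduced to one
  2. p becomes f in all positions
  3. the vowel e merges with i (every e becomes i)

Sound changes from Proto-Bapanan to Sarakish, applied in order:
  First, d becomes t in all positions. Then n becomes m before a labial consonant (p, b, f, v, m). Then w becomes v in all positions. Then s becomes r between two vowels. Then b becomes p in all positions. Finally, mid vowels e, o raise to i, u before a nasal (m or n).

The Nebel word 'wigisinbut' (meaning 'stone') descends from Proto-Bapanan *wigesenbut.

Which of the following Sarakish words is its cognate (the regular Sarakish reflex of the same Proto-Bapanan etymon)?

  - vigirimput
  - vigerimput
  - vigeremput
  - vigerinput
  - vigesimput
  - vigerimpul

vigerimput

Sarakish: *wigesenbut > wigesembut > vigesembut > vigerembut > vigeremput > vigerimput  (by nasal place assimilation, unconditioned shift, rhotacism, unconditioned shift, pre-nasal raising)
Among the options, 'vigerimput' alone shows every Sarakish change applied in order.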